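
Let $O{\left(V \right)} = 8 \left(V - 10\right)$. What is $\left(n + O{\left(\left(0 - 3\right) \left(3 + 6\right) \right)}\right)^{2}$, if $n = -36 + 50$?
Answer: $79524$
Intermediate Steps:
$n = 14$
$O{\left(V \right)} = -80 + 8 V$ ($O{\left(V \right)} = 8 \left(-10 + V\right) = -80 + 8 V$)
$\left(n + O{\left(\left(0 - 3\right) \left(3 + 6\right) \right)}\right)^{2} = \left(14 + \left(-80 + 8 \left(0 - 3\right) \left(3 + 6\right)\right)\right)^{2} = \left(14 + \left(-80 + 8 \left(\left(-3\right) 9\right)\right)\right)^{2} = \left(14 + \left(-80 + 8 \left(-27\right)\right)\right)^{2} = \left(14 - 296\right)^{2} = \left(-282\right)^{2} = 79524$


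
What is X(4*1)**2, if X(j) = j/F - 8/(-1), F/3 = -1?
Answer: 400/9 ≈ 44.444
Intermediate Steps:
F = -3 (F = 3*(-1) = -3)
X(j) = 8 - j/3 (X(j) = j/(-3) - 8/(-1) = j*(-1/3) - 8*(-1) = -j/3 + 8 = 8 - j/3)
X(4*1)**2 = (8 - 4/3)**2 = (20/3)**2 = 400/9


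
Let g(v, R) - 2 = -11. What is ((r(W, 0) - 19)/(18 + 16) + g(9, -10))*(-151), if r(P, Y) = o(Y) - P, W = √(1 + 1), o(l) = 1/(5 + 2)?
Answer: 171687/119 + 151*√2/34 ≈ 1449.0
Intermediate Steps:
o(l) = ⅐ (o(l) = 1/7 = ⅐)
g(v, R) = -9 (g(v, R) = 2 - 11 = -9)
W = √2 ≈ 1.4142
r(P, Y) = ⅐ - P
((r(W, 0) - 19)/(18 + 16) + g(9, -10))*(-151) = (((⅐ - √2) - 19)/(18 + 16) - 9)*(-151) = ((-132/7 - √2)/34 - 9)*(-151) = ((-132/7 - √2)*(1/34) - 9)*(-151) = ((-66/119 - √2/34) - 9)*(-151) = (-1137/119 - √2/34)*(-151) = 171687/119 + 151*√2/34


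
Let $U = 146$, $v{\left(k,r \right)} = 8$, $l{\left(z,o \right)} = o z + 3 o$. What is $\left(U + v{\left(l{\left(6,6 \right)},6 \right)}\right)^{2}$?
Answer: $23716$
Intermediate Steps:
$l{\left(z,o \right)} = 3 o + o z$
$\left(U + v{\left(l{\left(6,6 \right)},6 \right)}\right)^{2} = \left(146 + 8\right)^{2} = 154^{2} = 23716$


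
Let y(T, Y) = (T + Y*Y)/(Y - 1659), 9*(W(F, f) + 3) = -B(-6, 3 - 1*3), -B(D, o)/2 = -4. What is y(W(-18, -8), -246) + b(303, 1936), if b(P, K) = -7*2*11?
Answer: -3184939/17145 ≈ -185.76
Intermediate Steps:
B(D, o) = 8 (B(D, o) = -2*(-4) = 8)
W(F, f) = -35/9 (W(F, f) = -3 + (-1*8)/9 = -3 + (⅑)*(-8) = -3 - 8/9 = -35/9)
y(T, Y) = (T + Y²)/(-1659 + Y)
b(P, K) = -154 (b(P, K) = -14*11 = -154)
y(W(-18, -8), -246) + b(303, 1936) = (-35/9 + (-246)²)/(-1659 - 246) - 154 = (-35/9 + 60516)/(-1905) - 154 = -1/1905*544609/9 - 154 = -544609/17145 - 154 = -3184939/17145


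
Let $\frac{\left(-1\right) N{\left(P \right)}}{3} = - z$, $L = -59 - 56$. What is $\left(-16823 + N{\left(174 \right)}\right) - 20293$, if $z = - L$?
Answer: $-36771$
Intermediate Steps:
$L = -115$ ($L = -59 - 56 = -115$)
$z = 115$ ($z = \left(-1\right) \left(-115\right) = 115$)
$N{\left(P \right)} = 345$ ($N{\left(P \right)} = - 3 \left(\left(-1\right) 115\right) = \left(-3\right) \left(-115\right) = 345$)
$\left(-16823 + N{\left(174 \right)}\right) - 20293 = \left(-16823 + 345\right) - 20293 = -16478 - 20293 = -36771$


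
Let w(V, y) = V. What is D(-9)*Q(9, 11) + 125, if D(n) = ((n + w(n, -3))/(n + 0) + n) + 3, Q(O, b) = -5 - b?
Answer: 189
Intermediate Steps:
D(n) = 5 + n (D(n) = ((n + n)/(n + 0) + n) + 3 = ((2*n)/n + n) + 3 = (2 + n) + 3 = 5 + n)
D(-9)*Q(9, 11) + 125 = (5 - 9)*(-5 - 1*11) + 125 = -4*(-5 - 11) + 125 = -4*(-16) + 125 = 64 + 125 = 189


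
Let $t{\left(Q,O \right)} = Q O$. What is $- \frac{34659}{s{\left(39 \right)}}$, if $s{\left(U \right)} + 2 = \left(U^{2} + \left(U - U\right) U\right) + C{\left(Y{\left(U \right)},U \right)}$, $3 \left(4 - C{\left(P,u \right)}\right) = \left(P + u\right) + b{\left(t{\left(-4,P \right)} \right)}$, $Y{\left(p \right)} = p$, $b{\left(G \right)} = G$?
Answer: $- \frac{34659}{1549} \approx -22.375$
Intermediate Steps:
$t{\left(Q,O \right)} = O Q$
$C{\left(P,u \right)} = 4 + P - \frac{u}{3}$ ($C{\left(P,u \right)} = 4 - \frac{\left(P + u\right) + P \left(-4\right)}{3} = 4 - \frac{\left(P + u\right) - 4 P}{3} = 4 - \frac{u - 3 P}{3} = 4 + \left(P - \frac{u}{3}\right) = 4 + P - \frac{u}{3}$)
$s{\left(U \right)} = 2 + U^{2} + \frac{2 U}{3}$ ($s{\left(U \right)} = -2 + \left(\left(U^{2} + \left(U - U\right) U\right) + \left(4 + U - \frac{U}{3}\right)\right) = -2 + \left(\left(U^{2} + 0 U\right) + \left(4 + \frac{2 U}{3}\right)\right) = -2 + \left(\left(U^{2} + 0\right) + \left(4 + \frac{2 U}{3}\right)\right) = -2 + \left(U^{2} + \left(4 + \frac{2 U}{3}\right)\right) = -2 + \left(4 + U^{2} + \frac{2 U}{3}\right) = 2 + U^{2} + \frac{2 U}{3}$)
$- \frac{34659}{s{\left(39 \right)}} = - \frac{34659}{2 + 39^{2} + \frac{2}{3} \cdot 39} = - \frac{34659}{2 + 1521 + 26} = - \frac{34659}{1549}$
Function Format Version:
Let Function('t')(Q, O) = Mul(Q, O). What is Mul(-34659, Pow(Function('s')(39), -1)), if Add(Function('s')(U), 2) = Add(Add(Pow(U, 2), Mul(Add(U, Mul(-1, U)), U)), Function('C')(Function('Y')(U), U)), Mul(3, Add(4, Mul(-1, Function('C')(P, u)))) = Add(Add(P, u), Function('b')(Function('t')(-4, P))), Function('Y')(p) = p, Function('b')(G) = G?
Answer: Rational(-34659, 1549) ≈ -22.375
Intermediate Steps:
Function('t')(Q, O) = Mul(O, Q)
Function('C')(P, u) = Add(4, P, Mul(Rational(-1, 3), u)) (Function('C')(P, u) = Add(4, Mul(Rational(-1, 3), Add(Add(P, u), Mul(P, -4)))) = Add(4, Mul(Rational(-1, 3), Add(Add(P, u), Mul(-4, P)))) = Add(4, Mul(Rational(-1, 3), Add(u, Mul(-3, P)))) = Add(4, Add(P, Mul(Rational(-1, 3), u))) = Add(4, P, Mul(Rational(-1, 3), u)))
Function('s')(U) = Add(2, Pow(U, 2), Mul(Rational(2, 3), U)) (Function('s')(U) = Add(-2, Add(Add(Pow(U, 2), Mul(Add(U, Mul(-1, U)), U)), Add(4, U, Mul(Rational(-1, 3), U)))) = Add(-2, Add(Add(Pow(U, 2), Mul(0, U)), Add(4, Mul(Rational(2, 3), U)))) = Add(-2, Add(Add(Pow(U, 2), 0), Add(4, Mul(Rational(2, 3), U)))) = Add(-2, Add(Pow(U, 2), Add(4, Mul(Rational(2, 3), U)))) = Add(-2, Add(4, Pow(U, 2), Mul(Rational(2, 3), U))) = Add(2, Pow(U, 2), Mul(Rational(2, 3), U)))
Mul(-34659, Pow(Function('s')(39), -1)) = Mul(-34659, Pow(Add(2, Pow(39, 2), Mul(Rational(2, 3), 39)), -1)) = Mul(-34659, Pow(Add(2, 1521, 26), -1)) = Mul(-34659, Pow(1549, -1)) = Mul(-34659, Rational(1, 1549)) = Rational(-34659, 1549)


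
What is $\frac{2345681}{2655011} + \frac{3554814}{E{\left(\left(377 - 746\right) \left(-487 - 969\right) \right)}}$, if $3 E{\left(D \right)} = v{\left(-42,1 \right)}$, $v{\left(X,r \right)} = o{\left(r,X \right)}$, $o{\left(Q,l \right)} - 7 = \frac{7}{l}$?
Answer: $\frac{169885361086093}{108855451} \approx 1.5607 \cdot 10^{6}$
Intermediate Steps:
$o{\left(Q,l \right)} = 7 + \frac{7}{l}$
$v{\left(X,r \right)} = 7 + \frac{7}{X}$
$E{\left(D \right)} = \frac{41}{18}$ ($E{\left(D \right)} = \frac{7 + \frac{7}{-42}}{3} = \frac{7 + 7 \left(- \frac{1}{42}\right)}{3} = \frac{7 - \frac{1}{6}}{3} = \frac{1}{3} \cdot \frac{41}{6} = \frac{41}{18}$)
$\frac{2345681}{2655011} + \frac{3554814}{E{\left(\left(377 - 746\right) \left(-487 - 969\right) \right)}} = \frac{2345681}{2655011} + \frac{3554814}{\frac{41}{18}} = 2345681 \cdot \frac{1}{2655011} + 3554814 \cdot \frac{18}{41} = \frac{2345681}{2655011} + \frac{63986652}{41} = \frac{169885361086093}{108855451}$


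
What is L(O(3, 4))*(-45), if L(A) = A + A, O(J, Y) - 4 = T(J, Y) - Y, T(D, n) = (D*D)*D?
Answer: -2430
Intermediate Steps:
T(D, n) = D³ (T(D, n) = D²*D = D³)
O(J, Y) = 4 + J³ - Y (O(J, Y) = 4 + (J³ - Y) = 4 + J³ - Y)
L(A) = 2*A
L(O(3, 4))*(-45) = (2*(4 + 3³ - 1*4))*(-45) = (2*(4 + 27 - 4))*(-45) = (2*27)*(-45) = 54*(-45) = -2430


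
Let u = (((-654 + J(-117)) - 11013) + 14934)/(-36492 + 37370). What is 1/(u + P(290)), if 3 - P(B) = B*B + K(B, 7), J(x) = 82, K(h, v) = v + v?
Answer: -878/73846109 ≈ -1.1890e-5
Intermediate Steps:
K(h, v) = 2*v
P(B) = -11 - B**2 (P(B) = 3 - (B*B + 2*7) = 3 - (B**2 + 14) = 3 - (14 + B**2) = 3 + (-14 - B**2) = -11 - B**2)
u = 3349/878 (u = (((-654 + 82) - 11013) + 14934)/(-36492 + 37370) = ((-572 - 11013) + 14934)/878 = (-11585 + 14934)*(1/878) = 3349*(1/878) = 3349/878 ≈ 3.8144)
1/(u + P(290)) = 1/(3349/878 + (-11 - 1*290**2)) = 1/(3349/878 + (-11 - 1*84100)) = 1/(3349/878 + (-11 - 84100)) = 1/(3349/878 - 84111) = 1/(-73846109/878) = -878/73846109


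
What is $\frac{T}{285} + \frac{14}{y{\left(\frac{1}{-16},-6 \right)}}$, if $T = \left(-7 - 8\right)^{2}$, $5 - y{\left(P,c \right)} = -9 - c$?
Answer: $\frac{193}{76} \approx 2.5395$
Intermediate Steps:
$y{\left(P,c \right)} = 14 + c$ ($y{\left(P,c \right)} = 5 - \left(-9 - c\right) = 5 + \left(9 + c\right) = 14 + c$)
$T = 225$ ($T = \left(-15\right)^{2} = 225$)
$\frac{T}{285} + \frac{14}{y{\left(\frac{1}{-16},-6 \right)}} = \frac{225}{285} + \frac{14}{14 - 6} = 225 \cdot \frac{1}{285} + \frac{14}{8} = \frac{15}{19} + 14 \cdot \frac{1}{8} = \frac{15}{19} + \frac{7}{4} = \frac{193}{76}$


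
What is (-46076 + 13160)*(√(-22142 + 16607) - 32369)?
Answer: 1065458004 - 98748*I*√615 ≈ 1.0655e+9 - 2.4489e+6*I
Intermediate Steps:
(-46076 + 13160)*(√(-22142 + 16607) - 32369) = -32916*(√(-5535) - 32369) = -32916*(3*I*√615 - 32369) = -32916*(-32369 + 3*I*√615) = 1065458004 - 98748*I*√615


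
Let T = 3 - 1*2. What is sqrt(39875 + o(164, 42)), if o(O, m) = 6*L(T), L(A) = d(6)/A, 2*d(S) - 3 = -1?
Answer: sqrt(39881) ≈ 199.70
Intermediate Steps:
d(S) = 1 (d(S) = 3/2 + (1/2)*(-1) = 3/2 - 1/2 = 1)
T = 1 (T = 3 - 2 = 1)
L(A) = 1/A
o(O, m) = 6 (o(O, m) = 6/1 = 6*1 = 6)
sqrt(39875 + o(164, 42)) = sqrt(39875 + 6) = sqrt(39881)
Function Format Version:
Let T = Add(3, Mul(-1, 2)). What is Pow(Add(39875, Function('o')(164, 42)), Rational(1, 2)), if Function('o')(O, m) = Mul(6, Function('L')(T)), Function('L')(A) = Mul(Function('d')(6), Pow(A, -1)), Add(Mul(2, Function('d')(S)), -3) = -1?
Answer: Pow(39881, Rational(1, 2)) ≈ 199.70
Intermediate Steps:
Function('d')(S) = 1 (Function('d')(S) = Add(Rational(3, 2), Mul(Rational(1, 2), -1)) = Add(Rational(3, 2), Rational(-1, 2)) = 1)
T = 1 (T = Add(3, -2) = 1)
Function('L')(A) = Pow(A, -1) (Function('L')(A) = Mul(1, Pow(A, -1)) = Pow(A, -1))
Function('o')(O, m) = 6 (Function('o')(O, m) = Mul(6, Pow(1, -1)) = Mul(6, 1) = 6)
Pow(Add(39875, Function('o')(164, 42)), Rational(1, 2)) = Pow(Add(39875, 6), Rational(1, 2)) = Pow(39881, Rational(1, 2))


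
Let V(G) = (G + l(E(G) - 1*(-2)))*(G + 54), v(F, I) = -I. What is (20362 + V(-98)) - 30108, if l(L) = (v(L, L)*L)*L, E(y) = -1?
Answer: -5390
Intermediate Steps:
l(L) = -L³ (l(L) = ((-L)*L)*L = (-L²)*L = -L³)
V(G) = (-1 + G)*(54 + G) (V(G) = (G - (-1 - 1*(-2))³)*(G + 54) = (G - (-1 + 2)³)*(54 + G) = (G - 1*1³)*(54 + G) = (G - 1*1)*(54 + G) = (G - 1)*(54 + G) = (-1 + G)*(54 + G))
(20362 + V(-98)) - 30108 = (20362 + (-54 + (-98)² + 53*(-98))) - 30108 = (20362 + (-54 + 9604 - 5194)) - 30108 = (20362 + 4356) - 30108 = 24718 - 30108 = -5390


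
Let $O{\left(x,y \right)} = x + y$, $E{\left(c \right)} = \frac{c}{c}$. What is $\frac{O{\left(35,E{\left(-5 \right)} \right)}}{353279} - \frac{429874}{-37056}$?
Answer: $\frac{75933395431}{6545553312} \approx 11.601$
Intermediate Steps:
$E{\left(c \right)} = 1$
$\frac{O{\left(35,E{\left(-5 \right)} \right)}}{353279} - \frac{429874}{-37056} = \frac{35 + 1}{353279} - \frac{429874}{-37056} = 36 \cdot \frac{1}{353279} - - \frac{214937}{18528} = \frac{36}{353279} + \frac{214937}{18528} = \frac{75933395431}{6545553312}$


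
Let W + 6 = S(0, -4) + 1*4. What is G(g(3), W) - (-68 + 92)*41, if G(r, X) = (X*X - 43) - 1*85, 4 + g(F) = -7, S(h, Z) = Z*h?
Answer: -1108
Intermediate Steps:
g(F) = -11 (g(F) = -4 - 7 = -11)
W = -2 (W = -6 + (-4*0 + 1*4) = -6 + (0 + 4) = -6 + 4 = -2)
G(r, X) = -128 + X² (G(r, X) = (X² - 43) - 85 = (-43 + X²) - 85 = -128 + X²)
G(g(3), W) - (-68 + 92)*41 = (-128 + (-2)²) - (-68 + 92)*41 = (-128 + 4) - 24*41 = -124 - 1*984 = -124 - 984 = -1108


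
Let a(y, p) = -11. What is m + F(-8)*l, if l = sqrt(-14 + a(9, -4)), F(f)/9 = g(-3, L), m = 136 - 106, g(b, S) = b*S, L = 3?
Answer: 30 - 405*I ≈ 30.0 - 405.0*I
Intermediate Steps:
g(b, S) = S*b
m = 30
F(f) = -81 (F(f) = 9*(3*(-3)) = 9*(-9) = -81)
l = 5*I (l = sqrt(-14 - 11) = sqrt(-25) = 5*I ≈ 5.0*I)
m + F(-8)*l = 30 - 405*I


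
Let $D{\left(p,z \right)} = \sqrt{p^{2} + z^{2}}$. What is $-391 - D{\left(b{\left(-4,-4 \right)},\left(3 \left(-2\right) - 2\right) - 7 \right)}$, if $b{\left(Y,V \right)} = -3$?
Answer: $-391 - 3 \sqrt{26} \approx -406.3$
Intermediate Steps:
$-391 - D{\left(b{\left(-4,-4 \right)},\left(3 \left(-2\right) - 2\right) - 7 \right)} = -391 - \sqrt{\left(-3\right)^{2} + \left(\left(3 \left(-2\right) - 2\right) - 7\right)^{2}} = -391 - \sqrt{9 + \left(\left(-6 - 2\right) - 7\right)^{2}} = -391 - \sqrt{9 + \left(-8 - 7\right)^{2}} = -391 - \sqrt{9 + \left(-15\right)^{2}} = -391 - \sqrt{9 + 225} = -391 - \sqrt{234} = -391 - 3 \sqrt{26}$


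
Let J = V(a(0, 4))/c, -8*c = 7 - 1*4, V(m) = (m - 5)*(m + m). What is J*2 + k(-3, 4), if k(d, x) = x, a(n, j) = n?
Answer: 4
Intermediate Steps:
V(m) = 2*m*(-5 + m) (V(m) = (-5 + m)*(2*m) = 2*m*(-5 + m))
c = -3/8 (c = -(7 - 1*4)/8 = -(7 - 4)/8 = -⅛*3 = -3/8 ≈ -0.37500)
J = 0 (J = (2*0*(-5 + 0))/(-3/8) = (2*0*(-5))*(-8/3) = 0*(-8/3) = 0)
J*2 + k(-3, 4) = 0*2 + 4 = 0 + 4 = 4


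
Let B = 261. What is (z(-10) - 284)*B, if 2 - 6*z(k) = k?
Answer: -73602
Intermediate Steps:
z(k) = ⅓ - k/6
(z(-10) - 284)*B = ((⅓ - ⅙*(-10)) - 284)*261 = ((⅓ + 5/3) - 284)*261 = (2 - 284)*261 = -282*261 = -73602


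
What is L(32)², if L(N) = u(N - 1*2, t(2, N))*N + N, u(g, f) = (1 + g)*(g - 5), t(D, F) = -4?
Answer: 616628224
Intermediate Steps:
u(g, f) = (1 + g)*(-5 + g)
L(N) = N + N*(3 + (-2 + N)² - 4*N) (L(N) = (-5 + (N - 1*2)² - 4*(N - 1*2))*N + N = (-5 + (N - 2)² - 4*(N - 2))*N + N = (-5 + (-2 + N)² - 4*(-2 + N))*N + N = (-5 + (-2 + N)² + (8 - 4*N))*N + N = (3 + (-2 + N)² - 4*N)*N + N = N*(3 + (-2 + N)² - 4*N) + N = N + N*(3 + (-2 + N)² - 4*N))
L(32)² = (32*(8 + 32² - 8*32))² = (32*(8 + 1024 - 256))² = (32*776)² = 24832² = 616628224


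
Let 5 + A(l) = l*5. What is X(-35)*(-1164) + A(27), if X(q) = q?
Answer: 40870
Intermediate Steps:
A(l) = -5 + 5*l (A(l) = -5 + l*5 = -5 + 5*l)
X(-35)*(-1164) + A(27) = -35*(-1164) + (-5 + 5*27) = 40740 + (-5 + 135) = 40740 + 130 = 40870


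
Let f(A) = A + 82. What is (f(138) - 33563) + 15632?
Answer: -17711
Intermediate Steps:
f(A) = 82 + A
(f(138) - 33563) + 15632 = ((82 + 138) - 33563) + 15632 = (220 - 33563) + 15632 = -33343 + 15632 = -17711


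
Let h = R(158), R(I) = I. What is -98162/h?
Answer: -49081/79 ≈ -621.28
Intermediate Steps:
h = 158
-98162/h = -98162/158 = -98162*1/158 = -49081/79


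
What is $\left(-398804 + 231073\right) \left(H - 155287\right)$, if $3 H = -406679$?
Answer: $\frac{146352006740}{3} \approx 4.8784 \cdot 10^{10}$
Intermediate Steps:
$H = - \frac{406679}{3}$ ($H = \frac{1}{3} \left(-406679\right) = - \frac{406679}{3} \approx -1.3556 \cdot 10^{5}$)
$\left(-398804 + 231073\right) \left(H - 155287\right) = \left(-398804 + 231073\right) \left(- \frac{406679}{3} - 155287\right) = \left(-167731\right) \left(- \frac{872540}{3}\right) = \frac{146352006740}{3}$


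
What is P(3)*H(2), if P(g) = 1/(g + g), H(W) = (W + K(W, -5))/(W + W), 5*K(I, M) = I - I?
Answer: 1/12 ≈ 0.083333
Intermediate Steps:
K(I, M) = 0 (K(I, M) = (I - I)/5 = (⅕)*0 = 0)
H(W) = ½ (H(W) = (W + 0)/(W + W) = W/((2*W)) = W*(1/(2*W)) = ½)
P(g) = 1/(2*g)
P(3)*H(2) = ((½)/3)*(½) = ((½)*(⅓))*(½) = (⅙)*(½) = 1/12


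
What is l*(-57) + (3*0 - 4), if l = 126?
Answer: -7186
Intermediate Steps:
l*(-57) + (3*0 - 4) = 126*(-57) + (3*0 - 4) = -7182 + (0 - 4) = -7182 - 4 = -7186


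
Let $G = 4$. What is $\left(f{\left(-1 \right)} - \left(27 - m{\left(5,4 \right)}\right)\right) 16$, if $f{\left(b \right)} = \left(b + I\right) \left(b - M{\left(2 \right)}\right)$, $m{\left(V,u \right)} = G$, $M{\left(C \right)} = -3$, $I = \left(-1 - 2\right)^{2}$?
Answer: $-112$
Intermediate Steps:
$I = 9$ ($I = \left(-3\right)^{2} = 9$)
$m{\left(V,u \right)} = 4$
$f{\left(b \right)} = \left(3 + b\right) \left(9 + b\right)$ ($f{\left(b \right)} = \left(b + 9\right) \left(b - -3\right) = \left(9 + b\right) \left(b + 3\right) = \left(9 + b\right) \left(3 + b\right) = \left(3 + b\right) \left(9 + b\right)$)
$\left(f{\left(-1 \right)} - \left(27 - m{\left(5,4 \right)}\right)\right) 16 = \left(\left(27 + \left(-1\right)^{2} + 12 \left(-1\right)\right) - \left(27 - 4\right)\right) 16 = \left(\left(27 + 1 - 12\right) - \left(27 - 4\right)\right) 16 = \left(16 - 23\right) 16 = \left(-7\right) 16 = -112$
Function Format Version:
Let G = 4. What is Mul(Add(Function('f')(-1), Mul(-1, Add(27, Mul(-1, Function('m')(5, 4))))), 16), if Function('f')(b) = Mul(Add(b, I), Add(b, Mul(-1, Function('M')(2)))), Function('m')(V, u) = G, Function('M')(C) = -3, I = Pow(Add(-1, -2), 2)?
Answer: -112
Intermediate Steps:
I = 9 (I = Pow(-3, 2) = 9)
Function('m')(V, u) = 4
Function('f')(b) = Mul(Add(3, b), Add(9, b)) (Function('f')(b) = Mul(Add(b, 9), Add(b, Mul(-1, -3))) = Mul(Add(9, b), Add(b, 3)) = Mul(Add(9, b), Add(3, b)) = Mul(Add(3, b), Add(9, b)))
Mul(Add(Function('f')(-1), Mul(-1, Add(27, Mul(-1, Function('m')(5, 4))))), 16) = Mul(Add(Add(27, Pow(-1, 2), Mul(12, -1)), Mul(-1, Add(27, Mul(-1, 4)))), 16) = Mul(Add(Add(27, 1, -12), Mul(-1, Add(27, -4))), 16) = Mul(Add(16, Mul(-1, 23)), 16) = Mul(Add(16, -23), 16) = Mul(-7, 16) = -112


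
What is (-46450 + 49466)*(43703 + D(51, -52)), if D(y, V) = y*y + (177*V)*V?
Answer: 1583134592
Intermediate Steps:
D(y, V) = y² + 177*V²
(-46450 + 49466)*(43703 + D(51, -52)) = (-46450 + 49466)*(43703 + (51² + 177*(-52)²)) = 3016*(43703 + (2601 + 177*2704)) = 3016*(43703 + (2601 + 478608)) = 3016*(43703 + 481209) = 3016*524912 = 1583134592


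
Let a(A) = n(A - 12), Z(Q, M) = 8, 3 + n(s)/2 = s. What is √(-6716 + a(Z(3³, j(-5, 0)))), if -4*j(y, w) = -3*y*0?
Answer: I*√6730 ≈ 82.037*I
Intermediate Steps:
n(s) = -6 + 2*s
j(y, w) = 0 (j(y, w) = -(-3*y)*0/4 = -¼*0 = 0)
a(A) = -30 + 2*A (a(A) = -6 + 2*(A - 12) = -6 + 2*(-12 + A) = -6 + (-24 + 2*A) = -30 + 2*A)
√(-6716 + a(Z(3³, j(-5, 0)))) = √(-6716 + (-30 + 2*8)) = √(-6716 + (-30 + 16)) = √(-6716 - 14) = √(-6730) = I*√6730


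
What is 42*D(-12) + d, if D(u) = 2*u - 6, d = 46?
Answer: -1214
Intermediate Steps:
D(u) = -6 + 2*u
42*D(-12) + d = 42*(-6 + 2*(-12)) + 46 = 42*(-6 - 24) + 46 = 42*(-30) + 46 = -1260 + 46 = -1214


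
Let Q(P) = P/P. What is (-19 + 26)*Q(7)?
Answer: 7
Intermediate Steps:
Q(P) = 1
(-19 + 26)*Q(7) = (-19 + 26)*1 = 7*1 = 7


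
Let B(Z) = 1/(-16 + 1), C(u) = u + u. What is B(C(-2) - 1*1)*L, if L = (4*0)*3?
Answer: 0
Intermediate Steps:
C(u) = 2*u
L = 0 (L = 0*3 = 0)
B(Z) = -1/15 (B(Z) = 1/(-15) = -1/15)
B(C(-2) - 1*1)*L = -1/15*0 = 0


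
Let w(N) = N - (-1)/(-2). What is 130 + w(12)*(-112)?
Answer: -1158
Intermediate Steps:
w(N) = -½ + N (w(N) = N - (-1)*(-1)/2 = N - 1*½ = N - ½ = -½ + N)
130 + w(12)*(-112) = 130 + (-½ + 12)*(-112) = 130 + (23/2)*(-112) = 130 - 1288 = -1158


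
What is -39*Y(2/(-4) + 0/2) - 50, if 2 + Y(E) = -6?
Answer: 262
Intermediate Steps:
Y(E) = -8 (Y(E) = -2 - 6 = -8)
-39*Y(2/(-4) + 0/2) - 50 = -39*(-8) - 50 = 312 - 50 = 262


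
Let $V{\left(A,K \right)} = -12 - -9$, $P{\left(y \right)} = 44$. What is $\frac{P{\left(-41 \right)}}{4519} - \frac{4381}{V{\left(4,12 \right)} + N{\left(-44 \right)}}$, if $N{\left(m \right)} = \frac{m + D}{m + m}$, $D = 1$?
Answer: $\frac{134016212}{76823} \approx 1744.5$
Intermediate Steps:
$N{\left(m \right)} = \frac{1 + m}{2 m}$ ($N{\left(m \right)} = \frac{m + 1}{m + m} = \frac{1 + m}{2 m}$)
$V{\left(A,K \right)} = -3$ ($V{\left(A,K \right)} = -12 + 9 = -3$)
$\frac{P{\left(-41 \right)}}{4519} - \frac{4381}{V{\left(4,12 \right)} + N{\left(-44 \right)}} = \frac{44}{4519} - \frac{4381}{-3 + \frac{1 - 44}{2 \left(-44\right)}} = 44 \cdot \frac{1}{4519} - \frac{4381}{-3 + \frac{1}{2} \left(- \frac{1}{44}\right) \left(-43\right)} = \frac{44}{4519} - \frac{4381}{-3 + \frac{43}{88}} = \frac{44}{4519} - \frac{4381}{- \frac{221}{88}} = \frac{44}{4519} - - \frac{29656}{17} = \frac{44}{4519} + \frac{29656}{17} = \frac{134016212}{76823}$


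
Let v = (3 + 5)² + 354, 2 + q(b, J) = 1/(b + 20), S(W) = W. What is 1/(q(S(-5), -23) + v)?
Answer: 15/6241 ≈ 0.0024035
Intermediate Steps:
q(b, J) = -2 + 1/(20 + b) (q(b, J) = -2 + 1/(b + 20) = -2 + 1/(20 + b))
v = 418 (v = 8² + 354 = 64 + 354 = 418)
1/(q(S(-5), -23) + v) = 1/((-39 - 2*(-5))/(20 - 5) + 418) = 1/((-39 + 10)/15 + 418) = 1/((1/15)*(-29) + 418) = 1/(-29/15 + 418) = 1/(6241/15) = 15/6241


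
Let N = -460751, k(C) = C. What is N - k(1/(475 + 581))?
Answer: -486553057/1056 ≈ -4.6075e+5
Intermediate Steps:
N - k(1/(475 + 581)) = -460751 - 1/(475 + 581) = -460751 - 1/1056 = -486553057/1056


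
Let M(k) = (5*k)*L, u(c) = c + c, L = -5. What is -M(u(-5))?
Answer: -250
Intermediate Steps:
u(c) = 2*c
M(k) = -25*k (M(k) = (5*k)*(-5) = -25*k)
-M(u(-5)) = -(-25)*2*(-5) = -(-25)*(-10) = -1*250 = -250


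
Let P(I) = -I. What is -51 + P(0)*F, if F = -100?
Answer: -51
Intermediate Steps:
-51 + P(0)*F = -51 - 1*0*(-100) = -51 + 0*(-100) = -51 + 0 = -51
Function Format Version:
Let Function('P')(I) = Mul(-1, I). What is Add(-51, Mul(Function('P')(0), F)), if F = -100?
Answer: -51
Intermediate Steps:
Add(-51, Mul(Function('P')(0), F)) = Add(-51, Mul(Mul(-1, 0), -100)) = Add(-51, Mul(0, -100)) = Add(-51, 0) = -51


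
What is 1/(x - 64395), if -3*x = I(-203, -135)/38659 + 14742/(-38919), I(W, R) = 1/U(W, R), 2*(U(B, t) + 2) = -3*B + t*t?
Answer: -14165522981715/912187063836931108 ≈ -1.5529e-5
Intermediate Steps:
U(B, t) = -2 + t²/2 - 3*B/2 (U(B, t) = -2 + (-3*B + t*t)/2 = -2 + (-3*B + t²)/2 = -2 + (t² - 3*B)/2 = -2 + (t²/2 - 3*B/2) = -2 + t²/2 - 3*B/2)
I(W, R) = 1/(-2 + R²/2 - 3*W/2)
x = 1788570606317/14165522981715 (x = -((2/(-4 + (-135)² - 3*(-203)))/38659 + 14742/(-38919))/3 = -((2/(-4 + 18225 + 609))*(1/38659) + 14742*(-1/38919))/3 = -((2/18830)*(1/38659) - 4914/12973)/3 = -((2*(1/18830))*(1/38659) - 4914/12973)/3 = -((1/9415)*(1/38659) - 4914/12973)/3 = -(1/363974485 - 4914/12973)/3 = -⅓*(-1788570606317/4721840993905) = 1788570606317/14165522981715 ≈ 0.12626)
1/(x - 64395) = 1/(1788570606317/14165522981715 - 64395) = 1/(-912187063836931108/14165522981715) = -14165522981715/912187063836931108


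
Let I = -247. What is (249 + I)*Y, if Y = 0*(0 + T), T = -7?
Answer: 0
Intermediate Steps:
Y = 0 (Y = 0*(0 - 7) = 0*(-7) = 0)
(249 + I)*Y = (249 - 247)*0 = 2*0 = 0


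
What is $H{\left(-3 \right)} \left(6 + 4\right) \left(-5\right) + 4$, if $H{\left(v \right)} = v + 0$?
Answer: $154$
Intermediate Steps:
$H{\left(v \right)} = v$
$H{\left(-3 \right)} \left(6 + 4\right) \left(-5\right) + 4 = - 3 \left(6 + 4\right) \left(-5\right) + 4 = - 3 \cdot 10 \left(-5\right) + 4 = \left(-3\right) \left(-50\right) + 4 = 150 + 4 = 154$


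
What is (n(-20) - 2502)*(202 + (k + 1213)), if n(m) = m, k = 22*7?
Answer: -3957018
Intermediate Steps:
k = 154
(n(-20) - 2502)*(202 + (k + 1213)) = (-20 - 2502)*(202 + (154 + 1213)) = -2522*(202 + 1367) = -2522*1569 = -3957018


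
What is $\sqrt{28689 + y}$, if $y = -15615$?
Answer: $\sqrt{13074} \approx 114.34$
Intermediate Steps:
$\sqrt{28689 + y} = \sqrt{28689 - 15615} = \sqrt{13074}$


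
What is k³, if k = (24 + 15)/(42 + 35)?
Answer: 59319/456533 ≈ 0.12993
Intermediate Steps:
k = 39/77 ≈ 0.50649
k³ = (39/77)³ = 59319/456533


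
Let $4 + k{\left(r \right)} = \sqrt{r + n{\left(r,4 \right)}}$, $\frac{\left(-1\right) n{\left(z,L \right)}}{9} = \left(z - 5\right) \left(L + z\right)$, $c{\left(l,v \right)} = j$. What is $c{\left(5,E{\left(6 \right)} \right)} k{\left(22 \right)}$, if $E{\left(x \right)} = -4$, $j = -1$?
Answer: $4 - 2 i \sqrt{989} \approx 4.0 - 62.897 i$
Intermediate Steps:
$c{\left(l,v \right)} = -1$
$n{\left(z,L \right)} = - 9 \left(-5 + z\right) \left(L + z\right)$ ($n{\left(z,L \right)} = - 9 \left(z - 5\right) \left(L + z\right) = - 9 \left(-5 + z\right) \left(L + z\right)$)
$k{\left(r \right)} = -4 + \sqrt{180 - 9 r^{2} + 10 r}$ ($k{\left(r \right)} = -4 + \sqrt{r + \left(- 9 r^{2} + 45 \cdot 4 + 45 r - 36 r\right)} = -4 + \sqrt{r + \left(- 9 r^{2} + 180 + 45 r - 36 r\right)} = -4 + \sqrt{r + \left(180 - 9 r^{2} + 9 r\right)} = -4 + \sqrt{180 - 9 r^{2} + 10 r}$)
$c{\left(5,E{\left(6 \right)} \right)} k{\left(22 \right)} = - (-4 + \sqrt{180 - 9 \cdot 22^{2} + 10 \cdot 22}) = - (-4 + \sqrt{180 - 4356 + 220}) = - (-4 + \sqrt{-3956}) = - (-4 + 2 i \sqrt{989}) = 4 - 2 i \sqrt{989}$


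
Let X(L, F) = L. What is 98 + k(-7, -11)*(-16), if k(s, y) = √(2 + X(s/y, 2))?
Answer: 98 - 16*√319/11 ≈ 72.021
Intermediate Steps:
k(s, y) = √(2 + s/y)
98 + k(-7, -11)*(-16) = 98 + √(2 - 7/(-11))*(-16) = 98 + √(2 - 7*(-1/11))*(-16) = 98 + √(2 + 7/11)*(-16) = 98 + √(29/11)*(-16) = 98 + (√319/11)*(-16) = 98 - 16*√319/11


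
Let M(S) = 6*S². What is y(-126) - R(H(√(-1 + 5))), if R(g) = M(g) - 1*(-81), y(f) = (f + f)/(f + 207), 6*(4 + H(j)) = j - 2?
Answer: -1621/9 ≈ -180.11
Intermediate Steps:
H(j) = -13/3 + j/6 (H(j) = -4 + (j - 2)/6 = -4 + (-2 + j)/6 = -4 + (-⅓ + j/6) = -13/3 + j/6)
y(f) = 2*f/(207 + f) (y(f) = (2*f)/(207 + f) = 2*f/(207 + f))
R(g) = 81 + 6*g² (R(g) = 6*g² - 1*(-81) = 6*g² + 81 = 81 + 6*g²)
y(-126) - R(H(√(-1 + 5))) = 2*(-126)/(207 - 126) - (81 + 6*(-13/3 + √(-1 + 5)/6)²) = 2*(-126)/81 - (81 + 6*(-13/3 + √4/6)²) = 2*(-126)*(1/81) - (81 + 6*(-13/3 + (⅙)*2)²) = -28/9 - (81 + 6*(-13/3 + ⅓)²) = -28/9 - (81 + 6*(-4)²) = -28/9 - (81 + 6*16) = -28/9 - (81 + 96) = -28/9 - 1*177 = -28/9 - 177 = -1621/9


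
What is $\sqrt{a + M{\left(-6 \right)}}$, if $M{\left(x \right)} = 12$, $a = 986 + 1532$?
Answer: $\sqrt{2530} \approx 50.299$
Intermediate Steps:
$a = 2518$
$\sqrt{a + M{\left(-6 \right)}} = \sqrt{2518 + 12} = \sqrt{2530}$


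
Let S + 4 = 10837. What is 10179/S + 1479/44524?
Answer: 156410601/160776164 ≈ 0.97285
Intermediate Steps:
S = 10833 (S = -4 + 10837 = 10833)
10179/S + 1479/44524 = 10179/10833 + 1479/44524 = 10179*(1/10833) + 1479*(1/44524) = 3393/3611 + 1479/44524 = 156410601/160776164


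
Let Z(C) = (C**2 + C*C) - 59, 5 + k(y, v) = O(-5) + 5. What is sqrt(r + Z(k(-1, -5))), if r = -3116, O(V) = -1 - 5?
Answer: I*sqrt(3103) ≈ 55.705*I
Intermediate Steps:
O(V) = -6
k(y, v) = -6 (k(y, v) = -5 + (-6 + 5) = -5 - 1 = -6)
Z(C) = -59 + 2*C**2 (Z(C) = (C**2 + C**2) - 59 = 2*C**2 - 59 = -59 + 2*C**2)
sqrt(r + Z(k(-1, -5))) = sqrt(-3116 + (-59 + 2*(-6)**2)) = sqrt(-3116 + (-59 + 2*36)) = sqrt(-3116 + (-59 + 72)) = sqrt(-3116 + 13) = sqrt(-3103) = I*sqrt(3103)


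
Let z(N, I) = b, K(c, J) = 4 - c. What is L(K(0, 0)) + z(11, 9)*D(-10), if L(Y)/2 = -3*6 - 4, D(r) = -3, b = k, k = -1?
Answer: -41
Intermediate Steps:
b = -1
z(N, I) = -1
L(Y) = -44 (L(Y) = 2*(-3*6 - 4) = 2*(-18 - 4) = 2*(-22) = -44)
L(K(0, 0)) + z(11, 9)*D(-10) = -44 - 1*(-3) = -44 + 3 = -41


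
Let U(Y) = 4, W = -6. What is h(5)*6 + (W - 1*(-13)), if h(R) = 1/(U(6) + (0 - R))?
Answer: 1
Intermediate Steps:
h(R) = 1/(4 - R) (h(R) = 1/(4 + (0 - R)) = 1/(4 - R))
h(5)*6 + (W - 1*(-13)) = -1/(-4 + 5)*6 + (-6 - 1*(-13)) = -1/1*6 + (-6 + 13) = -1*1*6 + 7 = -1*6 + 7 = -6 + 7 = 1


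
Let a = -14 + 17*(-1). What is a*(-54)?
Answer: 1674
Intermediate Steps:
a = -31 (a = -14 - 17 = -31)
a*(-54) = -31*(-54) = 1674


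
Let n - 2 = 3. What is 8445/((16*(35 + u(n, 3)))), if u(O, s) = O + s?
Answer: 8445/688 ≈ 12.275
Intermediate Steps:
n = 5 (n = 2 + 3 = 5)
8445/((16*(35 + u(n, 3)))) = 8445/((16*(35 + (5 + 3)))) = 8445/((16*(35 + 8))) = 8445/((16*43)) = 8445/688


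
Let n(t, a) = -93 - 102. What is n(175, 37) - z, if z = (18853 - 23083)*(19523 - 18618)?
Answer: 3827955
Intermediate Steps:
z = -3828150 (z = -4230*905 = -3828150)
n(t, a) = -195
n(175, 37) - z = -195 - 1*(-3828150) = -195 + 3828150 = 3827955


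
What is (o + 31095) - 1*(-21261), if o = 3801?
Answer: 56157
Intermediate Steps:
(o + 31095) - 1*(-21261) = (3801 + 31095) - 1*(-21261) = 34896 + 21261 = 56157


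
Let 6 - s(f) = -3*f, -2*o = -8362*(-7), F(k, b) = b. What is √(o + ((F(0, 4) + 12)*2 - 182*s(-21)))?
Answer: I*√18861 ≈ 137.34*I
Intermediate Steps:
o = -29267 (o = -(-4181)*(-7) = -½*58534 = -29267)
s(f) = 6 + 3*f (s(f) = 6 - (-3)*f = 6 + 3*f)
√(o + ((F(0, 4) + 12)*2 - 182*s(-21))) = √(-29267 + ((4 + 12)*2 - 182*(6 + 3*(-21)))) = √(-29267 + (16*2 - 182*(6 - 63))) = √(-29267 + (32 - 182*(-57))) = √(-29267 + (32 + 10374)) = √(-29267 + 10406) = √(-18861) = I*√18861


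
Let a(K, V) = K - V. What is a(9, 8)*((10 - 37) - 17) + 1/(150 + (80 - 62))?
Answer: -7391/168 ≈ -43.994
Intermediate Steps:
a(9, 8)*((10 - 37) - 17) + 1/(150 + (80 - 62)) = (9 - 1*8)*((10 - 37) - 17) + 1/(150 + (80 - 62)) = (9 - 8)*(-27 - 17) + 1/(150 + 18) = 1*(-44) + 1/168 = -44 + 1/168 = -7391/168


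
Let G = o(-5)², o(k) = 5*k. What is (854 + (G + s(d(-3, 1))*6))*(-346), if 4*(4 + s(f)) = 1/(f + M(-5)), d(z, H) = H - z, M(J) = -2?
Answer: -1007379/2 ≈ -5.0369e+5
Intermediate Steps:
s(f) = -4 + 1/(4*(-2 + f)) (s(f) = -4 + 1/(4*(f - 2)) = -4 + 1/(4*(-2 + f)))
G = 625 (G = (5*(-5))² = (-25)² = 625)
(854 + (G + s(d(-3, 1))*6))*(-346) = (854 + (625 + ((33 - 16*(1 - 1*(-3)))/(4*(-2 + (1 - 1*(-3)))))*6))*(-346) = (854 + (625 + ((33 - 16*(1 + 3))/(4*(-2 + (1 + 3))))*6))*(-346) = (854 + (625 + ((33 - 16*4)/(4*(-2 + 4)))*6))*(-346) = (854 + (625 + ((¼)*(33 - 64)/2)*6))*(-346) = (854 + (625 + ((¼)*(½)*(-31))*6))*(-346) = (854 + (625 - 31/8*6))*(-346) = (854 + (625 - 93/4))*(-346) = (854 + 2407/4)*(-346) = (5823/4)*(-346) = -1007379/2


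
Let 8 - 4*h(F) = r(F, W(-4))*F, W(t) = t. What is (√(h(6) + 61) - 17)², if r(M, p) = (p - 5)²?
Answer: 461/2 - 51*I*√26 ≈ 230.5 - 260.05*I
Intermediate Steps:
r(M, p) = (-5 + p)²
h(F) = 2 - 81*F/4 (h(F) = 2 - (-5 - 4)²*F/4 = 2 - (-9)²*F/4 = 2 - 81*F/4)
(√(h(6) + 61) - 17)² = (√((2 - 81/4*6) + 61) - 17)² = (√((2 - 243/2) + 61) - 17)² = (√(-239/2 + 61) - 17)² = (√(-117/2) - 17)² = (3*I*√26/2 - 17)² = (-17 + 3*I*√26/2)²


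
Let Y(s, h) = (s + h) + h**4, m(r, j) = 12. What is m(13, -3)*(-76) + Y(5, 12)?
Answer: 19841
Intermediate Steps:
Y(s, h) = h + s + h**4 (Y(s, h) = (h + s) + h**4 = h + s + h**4)
m(13, -3)*(-76) + Y(5, 12) = 12*(-76) + (12 + 5 + 12**4) = -912 + (12 + 5 + 20736) = -912 + 20753 = 19841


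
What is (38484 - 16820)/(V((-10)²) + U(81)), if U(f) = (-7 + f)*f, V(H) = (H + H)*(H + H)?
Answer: 10832/22997 ≈ 0.47102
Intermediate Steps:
V(H) = 4*H² (V(H) = (2*H)*(2*H) = 4*H²)
U(f) = f*(-7 + f)
(38484 - 16820)/(V((-10)²) + U(81)) = (38484 - 16820)/(4*((-10)²)² + 81*(-7 + 81)) = 21664/(4*100² + 81*74) = 21664/(4*10000 + 5994) = 21664/(40000 + 5994) = 21664/45994 = 21664*(1/45994) = 10832/22997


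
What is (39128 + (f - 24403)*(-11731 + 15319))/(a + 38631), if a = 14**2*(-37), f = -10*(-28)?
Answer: -86514196/31379 ≈ -2757.1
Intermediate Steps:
f = 280
a = -7252 (a = 196*(-37) = -7252)
(39128 + (f - 24403)*(-11731 + 15319))/(a + 38631) = (39128 + (280 - 24403)*(-11731 + 15319))/(-7252 + 38631) = (39128 - 24123*3588)/31379 = (39128 - 86553324)*(1/31379) = -86514196*1/31379 = -86514196/31379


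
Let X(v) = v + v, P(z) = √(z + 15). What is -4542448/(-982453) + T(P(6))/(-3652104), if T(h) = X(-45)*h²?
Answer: 2765224891127/598003421852 ≈ 4.6241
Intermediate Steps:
P(z) = √(15 + z)
X(v) = 2*v
T(h) = -90*h² (T(h) = (2*(-45))*h² = -90*h²)
-4542448/(-982453) + T(P(6))/(-3652104) = -4542448/(-982453) - 90*(√(15 + 6))²/(-3652104) = -4542448*(-1/982453) - 90*(√21)²*(-1/3652104) = 4542448/982453 - 90*21*(-1/3652104) = 4542448/982453 - 1890*(-1/3652104) = 4542448/982453 + 315/608684 = 2765224891127/598003421852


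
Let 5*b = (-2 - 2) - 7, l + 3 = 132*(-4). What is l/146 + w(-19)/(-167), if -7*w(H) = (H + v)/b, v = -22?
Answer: -6798199/1877414 ≈ -3.6210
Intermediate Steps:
l = -531 (l = -3 + 132*(-4) = -3 - 528 = -531)
b = -11/5 (b = ((-2 - 2) - 7)/5 = (-4 - 7)/5 = (1/5)*(-11) = -11/5 ≈ -2.2000)
w(H) = -10/7 + 5*H/77 (w(H) = -(H - 22)/(7*(-11/5)) = -(-22 + H)*(-5)/(7*11) = -(10 - 5*H/11)/7 = -10/7 + 5*H/77)
l/146 + w(-19)/(-167) = -531/146 + (-10/7 + (5/77)*(-19))/(-167) = -531*1/146 + (-10/7 - 95/77)*(-1/167) = -531/146 - 205/77*(-1/167) = -531/146 + 205/12859 = -6798199/1877414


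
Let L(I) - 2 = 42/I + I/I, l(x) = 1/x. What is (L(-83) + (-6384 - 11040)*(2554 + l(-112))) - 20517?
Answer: -25866849117/581 ≈ -4.4521e+7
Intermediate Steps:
L(I) = 3 + 42/I (L(I) = 2 + (42/I + I/I) = 2 + (42/I + 1) = 2 + (1 + 42/I) = 3 + 42/I)
(L(-83) + (-6384 - 11040)*(2554 + l(-112))) - 20517 = ((3 + 42/(-83)) + (-6384 - 11040)*(2554 + 1/(-112))) - 20517 = ((3 + 42*(-1/83)) - 17424*(2554 - 1/112)) - 20517 = ((3 - 42/83) - 17424*286047/112) - 20517 = (207/83 - 311505183/7) - 20517 = -25854928740/581 - 20517 = -25866849117/581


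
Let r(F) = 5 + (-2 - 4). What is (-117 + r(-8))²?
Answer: 13924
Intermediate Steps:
r(F) = -1 (r(F) = 5 - 6 = -1)
(-117 + r(-8))² = (-117 - 1)² = (-118)² = 13924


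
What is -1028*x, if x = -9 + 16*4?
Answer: -56540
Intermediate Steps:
x = 55 (x = -9 + 64 = 55)
-1028*x = -1028*55 = -56540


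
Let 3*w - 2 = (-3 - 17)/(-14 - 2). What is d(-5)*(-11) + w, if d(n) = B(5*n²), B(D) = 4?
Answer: -515/12 ≈ -42.917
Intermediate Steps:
w = 13/12 (w = ⅔ + ((-3 - 17)/(-14 - 2))/3 = ⅔ + (-20/(-16))/3 = ⅔ + (-20*(-1/16))/3 = ⅔ + (⅓)*(5/4) = ⅔ + 5/12 = 13/12 ≈ 1.0833)
d(n) = 4
d(-5)*(-11) + w = 4*(-11) + 13/12 = -44 + 13/12 = -515/12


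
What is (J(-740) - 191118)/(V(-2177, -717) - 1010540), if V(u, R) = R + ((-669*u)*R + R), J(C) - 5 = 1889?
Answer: 189224/1045260095 ≈ 0.00018103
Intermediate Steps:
J(C) = 1894 (J(C) = 5 + 1889 = 1894)
V(u, R) = 2*R - 669*R*u (V(u, R) = R + (-669*R*u + R) = R + (R - 669*R*u) = 2*R - 669*R*u)
(J(-740) - 191118)/(V(-2177, -717) - 1010540) = (1894 - 191118)/(-717*(2 - 669*(-2177)) - 1010540) = -189224/(-717*(2 + 1456413) - 1010540) = -189224/(-717*1456415 - 1010540) = -189224/(-1044249555 - 1010540) = -189224/(-1045260095) = -189224*(-1/1045260095) = 189224/1045260095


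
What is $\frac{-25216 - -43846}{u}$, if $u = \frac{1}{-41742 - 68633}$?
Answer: $-2056286250$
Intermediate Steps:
$u = - \frac{1}{110375}$ ($u = \frac{1}{-110375} = - \frac{1}{110375} \approx -9.06 \cdot 10^{-6}$)
$\frac{-25216 - -43846}{u} = \frac{-25216 - -43846}{- \frac{1}{110375}} = \left(-25216 + 43846\right) \left(-110375\right) = 18630 \left(-110375\right) = -2056286250$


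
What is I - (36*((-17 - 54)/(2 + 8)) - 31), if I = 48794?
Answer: 245403/5 ≈ 49081.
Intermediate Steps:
I - (36*((-17 - 54)/(2 + 8)) - 31) = 48794 - (36*((-17 - 54)/(2 + 8)) - 31) = 48794 - (36*(-71/10) - 31) = 48794 - (-1278/5 - 31) = 48794 - 1*(-1433/5) = 48794 + 1433/5 = 245403/5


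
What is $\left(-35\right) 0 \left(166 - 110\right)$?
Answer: $0$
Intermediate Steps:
$\left(-35\right) 0 \left(166 - 110\right) = 0 \cdot 56 = 0$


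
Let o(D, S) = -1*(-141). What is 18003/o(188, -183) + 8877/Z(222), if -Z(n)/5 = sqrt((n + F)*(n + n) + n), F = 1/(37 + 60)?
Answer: 6001/47 - 2959*sqrt(103284242)/5323930 ≈ 122.03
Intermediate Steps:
o(D, S) = 141
F = 1/97 ≈ 0.010309
Z(n) = -5*sqrt(n + 2*n*(1/97 + n)) (Z(n) = -5*sqrt((n + 1/97)*(n + n) + n) = -5*sqrt((1/97 + n)*(2*n) + n) = -5*sqrt(2*n*(1/97 + n) + n) = -5*sqrt(n + 2*n*(1/97 + n)))
18003/o(188, -183) + 8877/Z(222) = 18003/141 + 8877/((-5*sqrt(97)*sqrt(222*(99 + 194*222))/97)) = 18003*(1/141) + 8877/((-5*sqrt(97)*sqrt(222*(99 + 43068))/97)) = 6001/47 + 8877/((-5*sqrt(97)*sqrt(222*43167)/97)) = 6001/47 + 8877/((-5*sqrt(97)*sqrt(9583074)/97)) = 6001/47 + 8877/((-5*sqrt(97)*3*sqrt(1064786)/97)) = 6001/47 + 8877/((-15*sqrt(103284242)/97)) = 6001/47 + 8877*(-sqrt(103284242)/15971790) = 6001/47 - 2959*sqrt(103284242)/5323930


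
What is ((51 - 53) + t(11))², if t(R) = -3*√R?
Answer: 103 + 12*√11 ≈ 142.80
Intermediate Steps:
((51 - 53) + t(11))² = ((51 - 53) - 3*√11)² = (-2 - 3*√11)²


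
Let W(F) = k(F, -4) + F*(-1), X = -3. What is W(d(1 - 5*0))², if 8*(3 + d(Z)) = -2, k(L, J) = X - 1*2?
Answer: 49/16 ≈ 3.0625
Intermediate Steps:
k(L, J) = -5 (k(L, J) = -3 - 1*2 = -3 - 2 = -5)
d(Z) = -13/4 (d(Z) = -3 + (⅛)*(-2) = -3 - ¼ = -13/4)
W(F) = -5 - F (W(F) = -5 + F*(-1) = -5 - F)
W(d(1 - 5*0))² = (-5 - 1*(-13/4))² = (-5 + 13/4)² = (-7/4)² = 49/16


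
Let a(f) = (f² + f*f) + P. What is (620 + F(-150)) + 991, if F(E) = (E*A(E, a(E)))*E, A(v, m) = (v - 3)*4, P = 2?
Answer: -13768389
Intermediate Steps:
a(f) = 2 + 2*f² (a(f) = (f² + f*f) + 2 = (f² + f²) + 2 = 2*f² + 2 = 2 + 2*f²)
A(v, m) = -12 + 4*v (A(v, m) = (-3 + v)*4 = -12 + 4*v)
F(E) = E²*(-12 + 4*E) (F(E) = (E*(-12 + 4*E))*E = E²*(-12 + 4*E))
(620 + F(-150)) + 991 = (620 + 4*(-150)²*(-3 - 150)) + 991 = (620 + 4*22500*(-153)) + 991 = (620 - 13770000) + 991 = -13769380 + 991 = -13768389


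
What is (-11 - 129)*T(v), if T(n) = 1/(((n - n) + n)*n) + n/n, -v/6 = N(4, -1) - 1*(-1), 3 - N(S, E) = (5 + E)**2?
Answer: -181475/1296 ≈ -140.03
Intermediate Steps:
N(S, E) = 3 - (5 + E)**2
v = 72 (v = -6*((3 - (5 - 1)**2) - 1*(-1)) = -6*((3 - 1*4**2) + 1) = -6*((3 - 1*16) + 1) = -6*((3 - 16) + 1) = -6*(-13 + 1) = -6*(-12) = 72)
T(n) = 1 + n**(-2) (T(n) = 1/((0 + n)*n) + 1 = 1/(n*n) + 1 = n**(-2) + 1 = 1 + n**(-2))
(-11 - 129)*T(v) = (-11 - 129)*(1 + 72**(-2)) = -140*(1 + 1/5184) = -140*5185/5184 = -181475/1296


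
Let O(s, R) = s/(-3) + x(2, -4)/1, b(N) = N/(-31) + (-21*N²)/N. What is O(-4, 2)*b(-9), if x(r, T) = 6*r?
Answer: 78240/31 ≈ 2523.9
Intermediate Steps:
b(N) = -652*N/31 (b(N) = N*(-1/31) - 21*N = -N/31 - 21*N = -652*N/31)
O(s, R) = 12 - s/3 (O(s, R) = s/(-3) + (6*2)/1 = s*(-⅓) + 12*1 = -s/3 + 12 = 12 - s/3)
O(-4, 2)*b(-9) = (12 - ⅓*(-4))*(-652/31*(-9)) = (12 + 4/3)*(5868/31) = (40/3)*(5868/31) = 78240/31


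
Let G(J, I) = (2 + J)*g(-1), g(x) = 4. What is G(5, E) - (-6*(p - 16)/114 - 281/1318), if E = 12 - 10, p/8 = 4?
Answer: 727603/25042 ≈ 29.055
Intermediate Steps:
p = 32 (p = 8*4 = 32)
E = 2
G(J, I) = 8 + 4*J (G(J, I) = (2 + J)*4 = 8 + 4*J)
G(5, E) - (-6*(p - 16)/114 - 281/1318) = (8 + 4*5) - (-6*(32 - 16)/114 - 281/1318) = (8 + 20) - (-6*16*(1/114) - 281*1/1318) = 28 - (-96*1/114 - 281/1318) = 28 - (-16/19 - 281/1318) = 28 - 1*(-26427/25042) = 28 + 26427/25042 = 727603/25042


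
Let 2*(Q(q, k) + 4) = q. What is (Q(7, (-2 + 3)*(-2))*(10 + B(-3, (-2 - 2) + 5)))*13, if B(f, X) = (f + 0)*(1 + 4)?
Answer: 65/2 ≈ 32.500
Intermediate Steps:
Q(q, k) = -4 + q/2
B(f, X) = 5*f (B(f, X) = f*5 = 5*f)
(Q(7, (-2 + 3)*(-2))*(10 + B(-3, (-2 - 2) + 5)))*13 = ((-4 + (1/2)*7)*(10 + 5*(-3)))*13 = ((-4 + 7/2)*(10 - 15))*13 = -1/2*(-5)*13 = (5/2)*13 = 65/2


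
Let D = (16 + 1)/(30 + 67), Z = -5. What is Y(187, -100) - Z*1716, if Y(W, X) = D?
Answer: 832277/97 ≈ 8580.2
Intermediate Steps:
D = 17/97 ≈ 0.17526
Y(W, X) = 17/97
Y(187, -100) - Z*1716 = 17/97 - (-5)*1716 = 17/97 - 1*(-8580) = 17/97 + 8580 = 832277/97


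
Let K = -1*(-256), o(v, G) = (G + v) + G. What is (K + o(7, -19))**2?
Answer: 50625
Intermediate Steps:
o(v, G) = v + 2*G
K = 256
(K + o(7, -19))**2 = (256 + (7 + 2*(-19)))**2 = (256 + (7 - 38))**2 = (256 - 31)**2 = 225**2 = 50625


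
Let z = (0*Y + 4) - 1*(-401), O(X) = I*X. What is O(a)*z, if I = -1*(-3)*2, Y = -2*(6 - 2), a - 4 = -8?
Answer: -9720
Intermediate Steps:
a = -4 (a = 4 - 8 = -4)
Y = -8 (Y = -2*4 = -8)
I = 6 (I = 3*2 = 6)
O(X) = 6*X
z = 405 (z = (0*(-8) + 4) - 1*(-401) = (0 + 4) + 401 = 4 + 401 = 405)
O(a)*z = (6*(-4))*405 = -24*405 = -9720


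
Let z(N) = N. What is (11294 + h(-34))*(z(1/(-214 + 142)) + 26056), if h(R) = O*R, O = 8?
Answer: 3446268947/12 ≈ 2.8719e+8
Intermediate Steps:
h(R) = 8*R
(11294 + h(-34))*(z(1/(-214 + 142)) + 26056) = (11294 + 8*(-34))*(1/(-214 + 142) + 26056) = (11294 - 272)*(1/(-72) + 26056) = 11022*(-1/72 + 26056) = 11022*(1876031/72) = 3446268947/12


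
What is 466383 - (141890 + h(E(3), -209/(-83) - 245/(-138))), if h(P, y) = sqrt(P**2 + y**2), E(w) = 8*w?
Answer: 324493 - sqrt(77986188145)/11454 ≈ 3.2447e+5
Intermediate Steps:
466383 - (141890 + h(E(3), -209/(-83) - 245/(-138))) = 466383 - (141890 + sqrt((8*3)**2 + (-209/(-83) - 245/(-138))**2)) = 466383 - (141890 + sqrt(24**2 + (-209*(-1/83) - 245*(-1/138))**2)) = 466383 - (141890 + sqrt(576 + (209/83 + 245/138)**2)) = 466383 - (141890 + sqrt(576 + (49177/11454)**2)) = 466383 - (141890 + sqrt(576 + 2418377329/131194116)) = 466383 - (141890 + sqrt(77986188145/131194116)) = 466383 - (141890 + sqrt(77986188145)/11454) = 466383 + (-141890 - sqrt(77986188145)/11454) = 324493 - sqrt(77986188145)/11454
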